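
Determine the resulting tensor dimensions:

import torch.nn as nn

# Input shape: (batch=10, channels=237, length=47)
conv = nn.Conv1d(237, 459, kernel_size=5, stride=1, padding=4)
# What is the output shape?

Input shape: (10, 237, 47)
Output shape: (10, 459, 51)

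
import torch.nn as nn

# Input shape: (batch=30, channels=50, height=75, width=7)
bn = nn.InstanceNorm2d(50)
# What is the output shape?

Input shape: (30, 50, 75, 7)
Output shape: (30, 50, 75, 7)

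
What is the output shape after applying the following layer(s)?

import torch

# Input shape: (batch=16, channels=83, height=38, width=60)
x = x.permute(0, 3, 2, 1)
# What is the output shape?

Input shape: (16, 83, 38, 60)
Output shape: (16, 60, 38, 83)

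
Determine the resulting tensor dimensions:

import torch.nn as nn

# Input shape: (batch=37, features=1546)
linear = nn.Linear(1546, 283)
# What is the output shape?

Input shape: (37, 1546)
Output shape: (37, 283)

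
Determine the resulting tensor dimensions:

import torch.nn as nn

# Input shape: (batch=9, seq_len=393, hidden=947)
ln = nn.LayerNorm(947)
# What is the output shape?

Input shape: (9, 393, 947)
Output shape: (9, 393, 947)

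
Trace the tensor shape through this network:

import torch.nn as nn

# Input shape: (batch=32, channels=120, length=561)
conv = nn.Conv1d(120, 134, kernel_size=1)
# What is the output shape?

Input shape: (32, 120, 561)
Output shape: (32, 134, 561)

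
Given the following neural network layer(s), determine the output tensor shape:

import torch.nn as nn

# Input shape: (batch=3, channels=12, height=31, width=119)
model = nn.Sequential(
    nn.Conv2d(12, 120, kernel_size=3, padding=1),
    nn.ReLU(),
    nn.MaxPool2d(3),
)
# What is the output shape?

Input shape: (3, 12, 31, 119)
  -> after Conv2d: (3, 120, 31, 119)
  -> after ReLU: (3, 120, 31, 119)
Output shape: (3, 120, 10, 39)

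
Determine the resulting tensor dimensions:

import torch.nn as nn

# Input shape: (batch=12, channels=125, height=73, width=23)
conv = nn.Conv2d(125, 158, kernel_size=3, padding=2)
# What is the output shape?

Input shape: (12, 125, 73, 23)
Output shape: (12, 158, 75, 25)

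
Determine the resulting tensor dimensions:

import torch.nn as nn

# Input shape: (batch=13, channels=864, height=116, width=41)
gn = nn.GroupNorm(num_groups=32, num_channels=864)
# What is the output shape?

Input shape: (13, 864, 116, 41)
Output shape: (13, 864, 116, 41)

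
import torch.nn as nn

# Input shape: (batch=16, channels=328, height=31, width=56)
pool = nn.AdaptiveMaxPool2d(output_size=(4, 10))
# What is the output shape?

Input shape: (16, 328, 31, 56)
Output shape: (16, 328, 4, 10)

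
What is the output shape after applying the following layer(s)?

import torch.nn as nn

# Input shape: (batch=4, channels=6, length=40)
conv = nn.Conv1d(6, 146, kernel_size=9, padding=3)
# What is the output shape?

Input shape: (4, 6, 40)
Output shape: (4, 146, 38)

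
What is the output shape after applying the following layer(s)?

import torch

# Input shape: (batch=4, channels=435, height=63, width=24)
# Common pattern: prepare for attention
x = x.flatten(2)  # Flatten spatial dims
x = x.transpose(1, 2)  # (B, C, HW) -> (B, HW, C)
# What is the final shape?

Input shape: (4, 435, 63, 24)
  -> after flatten(2): (4, 435, 1512)
Output shape: (4, 1512, 435)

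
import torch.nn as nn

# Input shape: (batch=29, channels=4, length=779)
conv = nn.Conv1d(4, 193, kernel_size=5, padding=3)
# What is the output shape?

Input shape: (29, 4, 779)
Output shape: (29, 193, 781)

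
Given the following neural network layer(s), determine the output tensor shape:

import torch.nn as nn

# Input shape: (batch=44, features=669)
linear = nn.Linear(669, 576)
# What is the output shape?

Input shape: (44, 669)
Output shape: (44, 576)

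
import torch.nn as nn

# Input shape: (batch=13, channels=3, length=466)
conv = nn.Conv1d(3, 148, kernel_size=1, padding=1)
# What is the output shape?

Input shape: (13, 3, 466)
Output shape: (13, 148, 468)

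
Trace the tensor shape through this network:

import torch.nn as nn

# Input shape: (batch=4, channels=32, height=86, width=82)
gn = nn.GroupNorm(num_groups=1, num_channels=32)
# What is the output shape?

Input shape: (4, 32, 86, 82)
Output shape: (4, 32, 86, 82)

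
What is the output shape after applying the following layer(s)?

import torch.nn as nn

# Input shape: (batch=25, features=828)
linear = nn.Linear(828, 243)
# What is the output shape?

Input shape: (25, 828)
Output shape: (25, 243)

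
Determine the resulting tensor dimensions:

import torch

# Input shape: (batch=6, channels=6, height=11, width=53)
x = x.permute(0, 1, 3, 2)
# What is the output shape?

Input shape: (6, 6, 11, 53)
Output shape: (6, 6, 53, 11)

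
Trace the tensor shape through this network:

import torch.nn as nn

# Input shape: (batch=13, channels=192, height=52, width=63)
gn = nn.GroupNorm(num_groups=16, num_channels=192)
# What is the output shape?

Input shape: (13, 192, 52, 63)
Output shape: (13, 192, 52, 63)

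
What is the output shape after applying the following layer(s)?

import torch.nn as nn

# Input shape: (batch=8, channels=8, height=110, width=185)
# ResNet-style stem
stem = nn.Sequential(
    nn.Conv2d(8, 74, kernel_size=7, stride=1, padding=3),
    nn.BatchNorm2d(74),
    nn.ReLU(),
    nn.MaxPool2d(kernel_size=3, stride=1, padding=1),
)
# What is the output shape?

Input shape: (8, 8, 110, 185)
  -> after Conv2d 7x7 stride=1: (8, 74, 110, 185)
Output shape: (8, 74, 110, 185)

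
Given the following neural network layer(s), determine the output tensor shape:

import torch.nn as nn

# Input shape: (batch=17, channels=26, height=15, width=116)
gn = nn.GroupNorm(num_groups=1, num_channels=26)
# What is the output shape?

Input shape: (17, 26, 15, 116)
Output shape: (17, 26, 15, 116)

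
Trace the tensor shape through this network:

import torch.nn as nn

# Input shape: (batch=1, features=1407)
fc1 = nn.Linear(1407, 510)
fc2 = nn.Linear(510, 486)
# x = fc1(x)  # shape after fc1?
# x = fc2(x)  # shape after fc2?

Input shape: (1, 1407)
  -> after fc1: (1, 510)
Output shape: (1, 486)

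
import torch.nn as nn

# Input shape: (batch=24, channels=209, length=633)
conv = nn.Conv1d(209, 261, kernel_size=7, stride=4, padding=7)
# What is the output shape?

Input shape: (24, 209, 633)
Output shape: (24, 261, 161)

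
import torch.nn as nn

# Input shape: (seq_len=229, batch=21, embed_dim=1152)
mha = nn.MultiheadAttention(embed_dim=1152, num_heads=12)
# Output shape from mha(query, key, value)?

Input shape: (229, 21, 1152)
Output shape: (229, 21, 1152)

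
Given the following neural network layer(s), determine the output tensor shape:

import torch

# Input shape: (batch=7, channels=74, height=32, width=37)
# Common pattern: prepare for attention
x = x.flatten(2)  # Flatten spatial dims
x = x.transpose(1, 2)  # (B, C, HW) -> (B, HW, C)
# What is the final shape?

Input shape: (7, 74, 32, 37)
  -> after flatten(2): (7, 74, 1184)
Output shape: (7, 1184, 74)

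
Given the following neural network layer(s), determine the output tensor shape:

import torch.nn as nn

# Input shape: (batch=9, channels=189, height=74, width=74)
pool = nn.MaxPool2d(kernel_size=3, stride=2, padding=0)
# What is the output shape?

Input shape: (9, 189, 74, 74)
Output shape: (9, 189, 36, 36)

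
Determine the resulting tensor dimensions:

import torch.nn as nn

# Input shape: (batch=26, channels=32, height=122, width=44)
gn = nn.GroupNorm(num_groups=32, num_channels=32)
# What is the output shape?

Input shape: (26, 32, 122, 44)
Output shape: (26, 32, 122, 44)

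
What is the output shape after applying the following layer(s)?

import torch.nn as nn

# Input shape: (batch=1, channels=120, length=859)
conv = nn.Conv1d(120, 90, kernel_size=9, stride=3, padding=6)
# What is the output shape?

Input shape: (1, 120, 859)
Output shape: (1, 90, 288)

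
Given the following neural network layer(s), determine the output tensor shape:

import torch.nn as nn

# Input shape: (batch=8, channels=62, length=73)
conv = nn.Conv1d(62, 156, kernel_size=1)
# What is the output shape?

Input shape: (8, 62, 73)
Output shape: (8, 156, 73)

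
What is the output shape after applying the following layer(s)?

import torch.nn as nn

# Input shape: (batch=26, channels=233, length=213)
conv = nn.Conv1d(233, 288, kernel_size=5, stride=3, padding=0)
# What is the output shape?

Input shape: (26, 233, 213)
Output shape: (26, 288, 70)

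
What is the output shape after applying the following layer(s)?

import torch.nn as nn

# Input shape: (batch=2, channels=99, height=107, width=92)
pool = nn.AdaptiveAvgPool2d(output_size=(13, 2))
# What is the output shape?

Input shape: (2, 99, 107, 92)
Output shape: (2, 99, 13, 2)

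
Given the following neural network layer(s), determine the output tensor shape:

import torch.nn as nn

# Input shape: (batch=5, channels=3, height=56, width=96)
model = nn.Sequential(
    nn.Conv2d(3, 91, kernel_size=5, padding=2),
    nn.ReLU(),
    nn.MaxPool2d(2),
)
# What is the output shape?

Input shape: (5, 3, 56, 96)
  -> after Conv2d: (5, 91, 56, 96)
  -> after ReLU: (5, 91, 56, 96)
Output shape: (5, 91, 28, 48)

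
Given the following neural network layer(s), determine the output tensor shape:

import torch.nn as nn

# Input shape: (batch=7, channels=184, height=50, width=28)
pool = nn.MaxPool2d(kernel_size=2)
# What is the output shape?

Input shape: (7, 184, 50, 28)
Output shape: (7, 184, 25, 14)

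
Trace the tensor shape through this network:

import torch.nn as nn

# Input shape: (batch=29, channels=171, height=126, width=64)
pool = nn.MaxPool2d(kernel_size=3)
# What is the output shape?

Input shape: (29, 171, 126, 64)
Output shape: (29, 171, 42, 21)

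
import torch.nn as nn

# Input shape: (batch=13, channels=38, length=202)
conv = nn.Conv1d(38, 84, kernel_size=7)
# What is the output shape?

Input shape: (13, 38, 202)
Output shape: (13, 84, 196)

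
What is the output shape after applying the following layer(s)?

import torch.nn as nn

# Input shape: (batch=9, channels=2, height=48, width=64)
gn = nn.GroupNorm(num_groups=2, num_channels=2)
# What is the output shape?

Input shape: (9, 2, 48, 64)
Output shape: (9, 2, 48, 64)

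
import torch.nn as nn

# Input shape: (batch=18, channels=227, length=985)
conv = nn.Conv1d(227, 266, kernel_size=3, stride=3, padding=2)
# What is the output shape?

Input shape: (18, 227, 985)
Output shape: (18, 266, 329)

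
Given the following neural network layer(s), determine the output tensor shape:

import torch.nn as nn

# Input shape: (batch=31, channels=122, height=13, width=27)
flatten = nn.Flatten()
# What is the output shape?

Input shape: (31, 122, 13, 27)
Output shape: (31, 42822)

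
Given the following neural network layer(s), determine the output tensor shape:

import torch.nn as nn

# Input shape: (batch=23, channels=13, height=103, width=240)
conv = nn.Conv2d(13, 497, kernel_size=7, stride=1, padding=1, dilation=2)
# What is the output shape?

Input shape: (23, 13, 103, 240)
Output shape: (23, 497, 93, 230)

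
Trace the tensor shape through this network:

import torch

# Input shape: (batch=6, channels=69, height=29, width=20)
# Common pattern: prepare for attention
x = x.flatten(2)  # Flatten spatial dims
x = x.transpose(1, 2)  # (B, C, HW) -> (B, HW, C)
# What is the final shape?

Input shape: (6, 69, 29, 20)
  -> after flatten(2): (6, 69, 580)
Output shape: (6, 580, 69)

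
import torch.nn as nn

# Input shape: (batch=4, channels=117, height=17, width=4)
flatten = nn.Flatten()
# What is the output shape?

Input shape: (4, 117, 17, 4)
Output shape: (4, 7956)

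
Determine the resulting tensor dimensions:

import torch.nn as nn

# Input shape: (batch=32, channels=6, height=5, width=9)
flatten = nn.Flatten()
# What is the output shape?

Input shape: (32, 6, 5, 9)
Output shape: (32, 270)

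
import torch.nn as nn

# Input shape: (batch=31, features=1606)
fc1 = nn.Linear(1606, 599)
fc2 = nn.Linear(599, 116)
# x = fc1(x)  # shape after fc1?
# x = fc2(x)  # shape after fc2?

Input shape: (31, 1606)
  -> after fc1: (31, 599)
Output shape: (31, 116)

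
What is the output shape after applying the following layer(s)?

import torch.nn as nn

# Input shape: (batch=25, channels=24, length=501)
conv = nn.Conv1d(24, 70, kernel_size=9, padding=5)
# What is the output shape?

Input shape: (25, 24, 501)
Output shape: (25, 70, 503)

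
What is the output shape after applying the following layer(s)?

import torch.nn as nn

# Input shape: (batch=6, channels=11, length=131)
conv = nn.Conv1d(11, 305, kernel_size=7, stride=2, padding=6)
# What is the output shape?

Input shape: (6, 11, 131)
Output shape: (6, 305, 69)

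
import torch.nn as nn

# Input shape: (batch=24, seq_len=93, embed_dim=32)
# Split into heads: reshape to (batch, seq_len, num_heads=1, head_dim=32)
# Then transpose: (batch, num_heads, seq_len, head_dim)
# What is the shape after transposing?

Input shape: (24, 93, 32)
  -> after reshape: (24, 93, 1, 32)
Output shape: (24, 1, 93, 32)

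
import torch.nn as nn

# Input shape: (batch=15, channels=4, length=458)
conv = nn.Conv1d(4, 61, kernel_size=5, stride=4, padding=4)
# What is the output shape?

Input shape: (15, 4, 458)
Output shape: (15, 61, 116)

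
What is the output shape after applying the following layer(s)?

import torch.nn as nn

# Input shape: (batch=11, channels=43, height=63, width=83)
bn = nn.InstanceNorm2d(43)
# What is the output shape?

Input shape: (11, 43, 63, 83)
Output shape: (11, 43, 63, 83)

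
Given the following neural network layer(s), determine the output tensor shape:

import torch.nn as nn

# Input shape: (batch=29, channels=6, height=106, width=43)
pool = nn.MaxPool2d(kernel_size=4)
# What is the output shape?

Input shape: (29, 6, 106, 43)
Output shape: (29, 6, 26, 10)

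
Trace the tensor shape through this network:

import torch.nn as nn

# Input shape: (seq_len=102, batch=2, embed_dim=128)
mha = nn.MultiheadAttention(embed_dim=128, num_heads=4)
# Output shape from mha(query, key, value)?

Input shape: (102, 2, 128)
Output shape: (102, 2, 128)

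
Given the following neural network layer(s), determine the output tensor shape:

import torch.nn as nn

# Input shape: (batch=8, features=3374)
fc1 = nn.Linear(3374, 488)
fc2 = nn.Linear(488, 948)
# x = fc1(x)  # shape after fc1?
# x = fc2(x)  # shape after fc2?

Input shape: (8, 3374)
  -> after fc1: (8, 488)
Output shape: (8, 948)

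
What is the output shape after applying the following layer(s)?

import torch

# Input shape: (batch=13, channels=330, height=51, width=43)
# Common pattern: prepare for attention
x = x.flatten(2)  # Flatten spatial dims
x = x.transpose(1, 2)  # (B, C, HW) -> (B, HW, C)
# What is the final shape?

Input shape: (13, 330, 51, 43)
  -> after flatten(2): (13, 330, 2193)
Output shape: (13, 2193, 330)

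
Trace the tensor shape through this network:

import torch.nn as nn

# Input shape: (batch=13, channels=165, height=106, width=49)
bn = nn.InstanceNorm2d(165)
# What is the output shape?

Input shape: (13, 165, 106, 49)
Output shape: (13, 165, 106, 49)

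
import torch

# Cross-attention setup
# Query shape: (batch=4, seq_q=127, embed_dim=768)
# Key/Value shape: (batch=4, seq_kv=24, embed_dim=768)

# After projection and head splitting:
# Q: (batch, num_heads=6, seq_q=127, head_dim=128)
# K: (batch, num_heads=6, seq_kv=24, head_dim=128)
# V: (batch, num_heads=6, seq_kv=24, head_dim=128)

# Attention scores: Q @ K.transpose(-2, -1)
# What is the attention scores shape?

Input shape: (4, 127, 768)
Output shape: (4, 6, 127, 24)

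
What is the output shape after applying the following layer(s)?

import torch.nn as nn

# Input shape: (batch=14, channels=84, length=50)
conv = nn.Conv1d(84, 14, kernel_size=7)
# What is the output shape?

Input shape: (14, 84, 50)
Output shape: (14, 14, 44)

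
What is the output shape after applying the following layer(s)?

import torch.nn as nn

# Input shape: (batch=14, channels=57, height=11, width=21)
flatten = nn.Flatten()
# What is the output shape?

Input shape: (14, 57, 11, 21)
Output shape: (14, 13167)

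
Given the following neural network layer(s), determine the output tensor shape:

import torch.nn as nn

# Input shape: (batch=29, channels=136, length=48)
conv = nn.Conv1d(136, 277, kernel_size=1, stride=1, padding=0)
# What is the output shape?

Input shape: (29, 136, 48)
Output shape: (29, 277, 48)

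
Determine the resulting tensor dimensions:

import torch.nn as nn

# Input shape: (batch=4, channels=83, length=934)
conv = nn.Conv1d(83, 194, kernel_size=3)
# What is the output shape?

Input shape: (4, 83, 934)
Output shape: (4, 194, 932)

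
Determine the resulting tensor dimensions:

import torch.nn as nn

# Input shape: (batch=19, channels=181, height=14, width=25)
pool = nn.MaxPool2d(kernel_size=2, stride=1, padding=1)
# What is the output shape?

Input shape: (19, 181, 14, 25)
Output shape: (19, 181, 15, 26)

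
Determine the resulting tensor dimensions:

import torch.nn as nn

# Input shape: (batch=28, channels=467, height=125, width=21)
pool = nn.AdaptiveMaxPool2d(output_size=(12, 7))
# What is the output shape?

Input shape: (28, 467, 125, 21)
Output shape: (28, 467, 12, 7)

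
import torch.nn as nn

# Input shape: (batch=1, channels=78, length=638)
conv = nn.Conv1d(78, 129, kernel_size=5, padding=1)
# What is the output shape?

Input shape: (1, 78, 638)
Output shape: (1, 129, 636)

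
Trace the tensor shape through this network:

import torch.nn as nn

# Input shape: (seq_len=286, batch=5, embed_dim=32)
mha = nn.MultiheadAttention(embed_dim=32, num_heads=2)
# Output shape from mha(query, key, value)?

Input shape: (286, 5, 32)
Output shape: (286, 5, 32)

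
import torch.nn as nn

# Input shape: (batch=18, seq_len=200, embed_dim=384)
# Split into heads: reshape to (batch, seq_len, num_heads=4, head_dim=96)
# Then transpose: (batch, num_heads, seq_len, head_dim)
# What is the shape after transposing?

Input shape: (18, 200, 384)
  -> after reshape: (18, 200, 4, 96)
Output shape: (18, 4, 200, 96)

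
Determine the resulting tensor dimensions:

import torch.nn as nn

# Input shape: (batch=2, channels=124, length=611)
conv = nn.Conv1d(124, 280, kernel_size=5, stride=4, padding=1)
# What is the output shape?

Input shape: (2, 124, 611)
Output shape: (2, 280, 153)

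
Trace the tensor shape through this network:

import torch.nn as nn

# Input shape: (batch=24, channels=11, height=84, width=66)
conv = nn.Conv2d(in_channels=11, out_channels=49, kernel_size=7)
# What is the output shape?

Input shape: (24, 11, 84, 66)
Output shape: (24, 49, 78, 60)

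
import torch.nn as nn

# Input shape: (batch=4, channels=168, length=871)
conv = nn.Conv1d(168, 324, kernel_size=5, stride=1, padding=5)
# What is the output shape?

Input shape: (4, 168, 871)
Output shape: (4, 324, 877)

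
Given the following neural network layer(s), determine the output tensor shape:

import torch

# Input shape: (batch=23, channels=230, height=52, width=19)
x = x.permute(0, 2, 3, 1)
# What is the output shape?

Input shape: (23, 230, 52, 19)
Output shape: (23, 52, 19, 230)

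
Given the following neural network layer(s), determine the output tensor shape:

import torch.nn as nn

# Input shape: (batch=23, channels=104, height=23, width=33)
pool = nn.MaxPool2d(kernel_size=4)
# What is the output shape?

Input shape: (23, 104, 23, 33)
Output shape: (23, 104, 5, 8)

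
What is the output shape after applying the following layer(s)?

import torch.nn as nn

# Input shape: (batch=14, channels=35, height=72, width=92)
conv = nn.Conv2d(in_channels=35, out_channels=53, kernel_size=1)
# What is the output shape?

Input shape: (14, 35, 72, 92)
Output shape: (14, 53, 72, 92)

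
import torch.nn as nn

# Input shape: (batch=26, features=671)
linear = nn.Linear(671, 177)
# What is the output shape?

Input shape: (26, 671)
Output shape: (26, 177)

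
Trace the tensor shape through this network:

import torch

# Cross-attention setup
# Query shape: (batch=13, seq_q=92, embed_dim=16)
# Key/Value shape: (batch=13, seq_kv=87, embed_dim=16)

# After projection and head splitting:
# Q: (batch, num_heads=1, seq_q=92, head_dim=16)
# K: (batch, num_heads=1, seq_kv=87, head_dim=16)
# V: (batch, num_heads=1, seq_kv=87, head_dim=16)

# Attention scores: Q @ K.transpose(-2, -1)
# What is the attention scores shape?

Input shape: (13, 92, 16)
Output shape: (13, 1, 92, 87)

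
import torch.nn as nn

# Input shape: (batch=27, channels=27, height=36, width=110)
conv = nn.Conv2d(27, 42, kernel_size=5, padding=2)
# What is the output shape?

Input shape: (27, 27, 36, 110)
Output shape: (27, 42, 36, 110)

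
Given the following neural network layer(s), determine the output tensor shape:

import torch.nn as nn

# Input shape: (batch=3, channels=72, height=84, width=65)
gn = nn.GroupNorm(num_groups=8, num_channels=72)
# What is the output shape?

Input shape: (3, 72, 84, 65)
Output shape: (3, 72, 84, 65)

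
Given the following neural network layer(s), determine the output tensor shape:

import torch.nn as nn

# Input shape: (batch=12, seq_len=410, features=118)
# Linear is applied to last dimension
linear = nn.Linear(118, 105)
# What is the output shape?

Input shape: (12, 410, 118)
Output shape: (12, 410, 105)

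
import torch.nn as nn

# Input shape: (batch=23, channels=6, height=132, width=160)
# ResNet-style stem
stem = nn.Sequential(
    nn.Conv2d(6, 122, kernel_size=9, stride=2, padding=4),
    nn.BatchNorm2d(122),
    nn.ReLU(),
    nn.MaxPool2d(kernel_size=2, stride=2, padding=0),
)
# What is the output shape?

Input shape: (23, 6, 132, 160)
  -> after Conv2d 9x9 stride=2: (23, 122, 66, 80)
Output shape: (23, 122, 33, 40)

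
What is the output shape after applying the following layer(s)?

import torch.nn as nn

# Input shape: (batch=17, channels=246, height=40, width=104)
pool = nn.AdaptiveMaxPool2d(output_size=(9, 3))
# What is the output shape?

Input shape: (17, 246, 40, 104)
Output shape: (17, 246, 9, 3)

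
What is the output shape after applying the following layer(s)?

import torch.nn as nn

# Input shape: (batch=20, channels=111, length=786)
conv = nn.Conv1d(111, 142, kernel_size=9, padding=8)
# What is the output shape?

Input shape: (20, 111, 786)
Output shape: (20, 142, 794)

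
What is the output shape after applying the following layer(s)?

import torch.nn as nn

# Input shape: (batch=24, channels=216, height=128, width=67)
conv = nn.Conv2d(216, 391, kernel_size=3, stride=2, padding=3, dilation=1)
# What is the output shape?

Input shape: (24, 216, 128, 67)
Output shape: (24, 391, 66, 36)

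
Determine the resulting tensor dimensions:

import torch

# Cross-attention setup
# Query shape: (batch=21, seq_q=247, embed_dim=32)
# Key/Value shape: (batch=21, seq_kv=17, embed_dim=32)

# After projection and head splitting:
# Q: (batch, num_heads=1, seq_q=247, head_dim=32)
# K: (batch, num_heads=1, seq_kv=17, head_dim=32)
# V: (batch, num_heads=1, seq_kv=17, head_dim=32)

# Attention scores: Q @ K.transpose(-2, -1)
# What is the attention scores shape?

Input shape: (21, 247, 32)
Output shape: (21, 1, 247, 17)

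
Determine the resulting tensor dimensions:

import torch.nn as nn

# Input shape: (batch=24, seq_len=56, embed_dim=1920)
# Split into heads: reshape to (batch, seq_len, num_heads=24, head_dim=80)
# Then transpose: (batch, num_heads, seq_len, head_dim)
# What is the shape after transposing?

Input shape: (24, 56, 1920)
  -> after reshape: (24, 56, 24, 80)
Output shape: (24, 24, 56, 80)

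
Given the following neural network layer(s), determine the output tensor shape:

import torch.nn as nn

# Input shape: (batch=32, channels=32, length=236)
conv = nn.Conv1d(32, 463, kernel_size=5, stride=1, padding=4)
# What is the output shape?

Input shape: (32, 32, 236)
Output shape: (32, 463, 240)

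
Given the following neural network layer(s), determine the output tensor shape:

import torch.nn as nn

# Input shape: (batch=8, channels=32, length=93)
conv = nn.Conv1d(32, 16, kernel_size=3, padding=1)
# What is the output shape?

Input shape: (8, 32, 93)
Output shape: (8, 16, 93)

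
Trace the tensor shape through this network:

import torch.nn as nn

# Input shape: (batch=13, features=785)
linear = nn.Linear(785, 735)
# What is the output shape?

Input shape: (13, 785)
Output shape: (13, 735)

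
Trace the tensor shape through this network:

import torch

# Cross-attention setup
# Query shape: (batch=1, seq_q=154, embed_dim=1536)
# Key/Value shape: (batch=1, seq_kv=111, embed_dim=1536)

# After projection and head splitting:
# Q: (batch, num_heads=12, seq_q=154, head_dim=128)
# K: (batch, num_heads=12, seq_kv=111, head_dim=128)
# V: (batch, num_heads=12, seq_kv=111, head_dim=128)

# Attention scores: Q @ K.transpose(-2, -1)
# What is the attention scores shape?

Input shape: (1, 154, 1536)
Output shape: (1, 12, 154, 111)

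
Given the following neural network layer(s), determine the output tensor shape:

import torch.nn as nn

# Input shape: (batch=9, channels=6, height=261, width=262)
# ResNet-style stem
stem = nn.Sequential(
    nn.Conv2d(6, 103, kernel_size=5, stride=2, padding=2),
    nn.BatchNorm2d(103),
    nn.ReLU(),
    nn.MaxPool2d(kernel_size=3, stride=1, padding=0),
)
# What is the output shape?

Input shape: (9, 6, 261, 262)
  -> after Conv2d 5x5 stride=2: (9, 103, 131, 131)
Output shape: (9, 103, 129, 129)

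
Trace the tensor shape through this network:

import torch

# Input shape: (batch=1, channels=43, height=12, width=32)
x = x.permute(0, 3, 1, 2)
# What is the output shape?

Input shape: (1, 43, 12, 32)
Output shape: (1, 32, 43, 12)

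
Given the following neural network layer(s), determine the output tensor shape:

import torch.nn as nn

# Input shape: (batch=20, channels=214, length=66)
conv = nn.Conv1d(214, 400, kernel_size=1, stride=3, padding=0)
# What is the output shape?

Input shape: (20, 214, 66)
Output shape: (20, 400, 22)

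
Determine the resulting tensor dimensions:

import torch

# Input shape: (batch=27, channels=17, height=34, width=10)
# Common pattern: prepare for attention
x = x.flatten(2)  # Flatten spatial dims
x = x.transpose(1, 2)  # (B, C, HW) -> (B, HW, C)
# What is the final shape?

Input shape: (27, 17, 34, 10)
  -> after flatten(2): (27, 17, 340)
Output shape: (27, 340, 17)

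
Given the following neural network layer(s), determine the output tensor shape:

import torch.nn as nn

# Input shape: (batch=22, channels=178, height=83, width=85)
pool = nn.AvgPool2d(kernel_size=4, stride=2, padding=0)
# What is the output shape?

Input shape: (22, 178, 83, 85)
Output shape: (22, 178, 40, 41)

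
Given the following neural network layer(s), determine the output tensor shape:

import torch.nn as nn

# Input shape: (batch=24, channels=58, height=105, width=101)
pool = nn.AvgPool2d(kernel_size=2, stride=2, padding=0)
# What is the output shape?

Input shape: (24, 58, 105, 101)
Output shape: (24, 58, 52, 50)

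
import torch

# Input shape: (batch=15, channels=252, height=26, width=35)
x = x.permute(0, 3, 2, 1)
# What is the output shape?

Input shape: (15, 252, 26, 35)
Output shape: (15, 35, 26, 252)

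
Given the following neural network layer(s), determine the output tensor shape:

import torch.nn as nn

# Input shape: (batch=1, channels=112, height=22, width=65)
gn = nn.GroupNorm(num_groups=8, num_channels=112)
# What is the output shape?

Input shape: (1, 112, 22, 65)
Output shape: (1, 112, 22, 65)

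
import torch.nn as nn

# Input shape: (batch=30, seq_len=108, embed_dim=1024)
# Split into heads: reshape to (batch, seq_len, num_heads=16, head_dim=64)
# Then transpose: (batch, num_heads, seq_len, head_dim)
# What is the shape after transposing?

Input shape: (30, 108, 1024)
  -> after reshape: (30, 108, 16, 64)
Output shape: (30, 16, 108, 64)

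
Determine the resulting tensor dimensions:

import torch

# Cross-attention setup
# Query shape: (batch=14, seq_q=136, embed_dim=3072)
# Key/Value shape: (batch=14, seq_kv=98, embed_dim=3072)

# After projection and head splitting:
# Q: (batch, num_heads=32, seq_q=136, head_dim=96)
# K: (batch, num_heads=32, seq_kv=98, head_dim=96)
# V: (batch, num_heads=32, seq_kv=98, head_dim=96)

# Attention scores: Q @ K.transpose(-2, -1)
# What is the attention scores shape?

Input shape: (14, 136, 3072)
Output shape: (14, 32, 136, 98)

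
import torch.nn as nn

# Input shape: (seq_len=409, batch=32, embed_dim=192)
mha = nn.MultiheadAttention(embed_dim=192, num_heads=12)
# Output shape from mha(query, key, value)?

Input shape: (409, 32, 192)
Output shape: (409, 32, 192)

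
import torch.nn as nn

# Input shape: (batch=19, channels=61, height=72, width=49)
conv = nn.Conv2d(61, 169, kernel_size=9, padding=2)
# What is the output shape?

Input shape: (19, 61, 72, 49)
Output shape: (19, 169, 68, 45)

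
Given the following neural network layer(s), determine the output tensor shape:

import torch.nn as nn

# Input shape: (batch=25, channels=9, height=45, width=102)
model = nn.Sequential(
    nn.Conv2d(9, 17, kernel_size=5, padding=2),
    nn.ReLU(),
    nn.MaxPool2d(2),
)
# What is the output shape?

Input shape: (25, 9, 45, 102)
  -> after Conv2d: (25, 17, 45, 102)
  -> after ReLU: (25, 17, 45, 102)
Output shape: (25, 17, 22, 51)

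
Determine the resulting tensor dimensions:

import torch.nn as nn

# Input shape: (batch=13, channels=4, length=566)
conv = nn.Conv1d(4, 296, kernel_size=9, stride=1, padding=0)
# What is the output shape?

Input shape: (13, 4, 566)
Output shape: (13, 296, 558)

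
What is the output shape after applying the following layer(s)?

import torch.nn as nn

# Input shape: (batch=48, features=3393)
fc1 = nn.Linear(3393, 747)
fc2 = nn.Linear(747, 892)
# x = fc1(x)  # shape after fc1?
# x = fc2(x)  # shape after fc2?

Input shape: (48, 3393)
  -> after fc1: (48, 747)
Output shape: (48, 892)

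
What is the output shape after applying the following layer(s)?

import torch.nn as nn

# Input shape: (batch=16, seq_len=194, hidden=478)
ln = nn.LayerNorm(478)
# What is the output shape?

Input shape: (16, 194, 478)
Output shape: (16, 194, 478)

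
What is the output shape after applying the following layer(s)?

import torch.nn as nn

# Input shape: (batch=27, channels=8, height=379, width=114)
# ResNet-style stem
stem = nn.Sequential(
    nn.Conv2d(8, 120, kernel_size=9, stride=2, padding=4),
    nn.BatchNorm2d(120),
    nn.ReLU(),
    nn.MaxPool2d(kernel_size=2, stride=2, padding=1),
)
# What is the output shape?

Input shape: (27, 8, 379, 114)
  -> after Conv2d 9x9 stride=2: (27, 120, 190, 57)
Output shape: (27, 120, 96, 29)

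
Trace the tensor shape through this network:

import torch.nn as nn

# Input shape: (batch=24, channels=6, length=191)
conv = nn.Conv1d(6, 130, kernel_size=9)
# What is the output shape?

Input shape: (24, 6, 191)
Output shape: (24, 130, 183)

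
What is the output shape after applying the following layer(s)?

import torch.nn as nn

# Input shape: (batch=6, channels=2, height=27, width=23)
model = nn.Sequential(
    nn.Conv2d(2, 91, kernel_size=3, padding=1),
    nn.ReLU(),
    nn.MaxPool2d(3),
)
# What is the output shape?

Input shape: (6, 2, 27, 23)
  -> after Conv2d: (6, 91, 27, 23)
  -> after ReLU: (6, 91, 27, 23)
Output shape: (6, 91, 9, 7)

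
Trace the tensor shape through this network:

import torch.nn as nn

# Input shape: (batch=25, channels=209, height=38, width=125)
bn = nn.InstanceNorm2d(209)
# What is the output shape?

Input shape: (25, 209, 38, 125)
Output shape: (25, 209, 38, 125)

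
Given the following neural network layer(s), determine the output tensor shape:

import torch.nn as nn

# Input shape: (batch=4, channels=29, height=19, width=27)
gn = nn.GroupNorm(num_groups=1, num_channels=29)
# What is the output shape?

Input shape: (4, 29, 19, 27)
Output shape: (4, 29, 19, 27)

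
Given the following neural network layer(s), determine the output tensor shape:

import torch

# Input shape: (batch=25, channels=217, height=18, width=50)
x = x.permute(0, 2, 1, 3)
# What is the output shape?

Input shape: (25, 217, 18, 50)
Output shape: (25, 18, 217, 50)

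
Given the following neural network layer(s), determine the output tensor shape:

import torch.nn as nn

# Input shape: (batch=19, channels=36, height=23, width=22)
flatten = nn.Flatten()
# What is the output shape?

Input shape: (19, 36, 23, 22)
Output shape: (19, 18216)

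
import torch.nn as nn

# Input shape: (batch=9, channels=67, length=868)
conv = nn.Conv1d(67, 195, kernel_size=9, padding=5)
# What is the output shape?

Input shape: (9, 67, 868)
Output shape: (9, 195, 870)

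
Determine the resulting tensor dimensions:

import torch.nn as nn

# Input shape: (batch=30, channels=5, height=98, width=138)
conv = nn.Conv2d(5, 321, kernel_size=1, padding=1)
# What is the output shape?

Input shape: (30, 5, 98, 138)
Output shape: (30, 321, 100, 140)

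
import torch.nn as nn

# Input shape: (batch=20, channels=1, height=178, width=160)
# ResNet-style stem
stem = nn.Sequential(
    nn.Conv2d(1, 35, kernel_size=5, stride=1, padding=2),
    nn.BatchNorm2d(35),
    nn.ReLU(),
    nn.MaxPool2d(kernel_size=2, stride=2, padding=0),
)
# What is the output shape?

Input shape: (20, 1, 178, 160)
  -> after Conv2d 5x5 stride=1: (20, 35, 178, 160)
Output shape: (20, 35, 89, 80)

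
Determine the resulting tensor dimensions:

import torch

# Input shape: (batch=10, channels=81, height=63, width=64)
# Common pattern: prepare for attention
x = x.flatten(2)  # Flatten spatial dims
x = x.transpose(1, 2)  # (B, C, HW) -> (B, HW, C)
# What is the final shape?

Input shape: (10, 81, 63, 64)
  -> after flatten(2): (10, 81, 4032)
Output shape: (10, 4032, 81)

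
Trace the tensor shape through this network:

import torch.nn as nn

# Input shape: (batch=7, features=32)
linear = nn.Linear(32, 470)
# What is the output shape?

Input shape: (7, 32)
Output shape: (7, 470)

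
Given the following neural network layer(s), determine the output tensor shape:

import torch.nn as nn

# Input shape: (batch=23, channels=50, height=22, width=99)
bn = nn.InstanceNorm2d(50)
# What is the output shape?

Input shape: (23, 50, 22, 99)
Output shape: (23, 50, 22, 99)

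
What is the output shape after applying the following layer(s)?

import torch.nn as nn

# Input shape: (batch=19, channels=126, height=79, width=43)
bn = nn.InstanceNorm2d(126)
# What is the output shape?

Input shape: (19, 126, 79, 43)
Output shape: (19, 126, 79, 43)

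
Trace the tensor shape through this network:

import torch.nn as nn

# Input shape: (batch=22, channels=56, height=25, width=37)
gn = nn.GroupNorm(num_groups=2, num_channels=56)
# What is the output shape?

Input shape: (22, 56, 25, 37)
Output shape: (22, 56, 25, 37)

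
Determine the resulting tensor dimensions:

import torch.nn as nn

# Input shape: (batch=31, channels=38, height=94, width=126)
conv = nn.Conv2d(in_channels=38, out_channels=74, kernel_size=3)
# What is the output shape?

Input shape: (31, 38, 94, 126)
Output shape: (31, 74, 92, 124)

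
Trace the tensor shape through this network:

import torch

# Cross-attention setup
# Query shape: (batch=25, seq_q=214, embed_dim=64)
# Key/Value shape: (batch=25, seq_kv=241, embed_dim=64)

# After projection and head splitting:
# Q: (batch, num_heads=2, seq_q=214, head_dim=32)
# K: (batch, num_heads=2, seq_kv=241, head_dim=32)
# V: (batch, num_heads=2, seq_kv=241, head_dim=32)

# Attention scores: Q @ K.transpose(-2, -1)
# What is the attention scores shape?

Input shape: (25, 214, 64)
Output shape: (25, 2, 214, 241)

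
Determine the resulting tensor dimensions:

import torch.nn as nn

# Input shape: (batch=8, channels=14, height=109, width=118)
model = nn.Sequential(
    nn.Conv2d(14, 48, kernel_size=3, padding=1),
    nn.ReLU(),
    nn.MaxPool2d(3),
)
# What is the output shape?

Input shape: (8, 14, 109, 118)
  -> after Conv2d: (8, 48, 109, 118)
  -> after ReLU: (8, 48, 109, 118)
Output shape: (8, 48, 36, 39)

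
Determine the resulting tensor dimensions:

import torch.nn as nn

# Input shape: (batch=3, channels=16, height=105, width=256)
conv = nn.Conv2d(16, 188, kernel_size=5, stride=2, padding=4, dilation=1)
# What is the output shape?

Input shape: (3, 16, 105, 256)
Output shape: (3, 188, 55, 130)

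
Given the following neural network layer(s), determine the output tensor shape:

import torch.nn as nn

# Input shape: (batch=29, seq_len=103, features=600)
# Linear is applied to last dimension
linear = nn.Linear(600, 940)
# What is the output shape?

Input shape: (29, 103, 600)
Output shape: (29, 103, 940)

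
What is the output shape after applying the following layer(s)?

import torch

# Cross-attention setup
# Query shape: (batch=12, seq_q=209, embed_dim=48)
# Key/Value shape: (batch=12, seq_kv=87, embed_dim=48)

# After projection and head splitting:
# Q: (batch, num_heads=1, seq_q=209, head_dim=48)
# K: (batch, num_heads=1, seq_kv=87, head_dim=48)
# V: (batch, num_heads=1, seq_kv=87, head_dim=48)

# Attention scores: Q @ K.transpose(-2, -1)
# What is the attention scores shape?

Input shape: (12, 209, 48)
Output shape: (12, 1, 209, 87)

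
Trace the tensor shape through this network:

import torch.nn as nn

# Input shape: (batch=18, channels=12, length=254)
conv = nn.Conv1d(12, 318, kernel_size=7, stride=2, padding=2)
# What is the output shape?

Input shape: (18, 12, 254)
Output shape: (18, 318, 126)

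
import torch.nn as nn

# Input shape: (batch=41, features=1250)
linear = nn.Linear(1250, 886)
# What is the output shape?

Input shape: (41, 1250)
Output shape: (41, 886)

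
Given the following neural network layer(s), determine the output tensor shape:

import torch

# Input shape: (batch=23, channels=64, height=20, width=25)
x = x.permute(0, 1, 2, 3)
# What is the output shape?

Input shape: (23, 64, 20, 25)
Output shape: (23, 64, 20, 25)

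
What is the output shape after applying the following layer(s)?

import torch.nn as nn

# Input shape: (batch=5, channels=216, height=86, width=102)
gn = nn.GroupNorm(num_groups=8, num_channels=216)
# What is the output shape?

Input shape: (5, 216, 86, 102)
Output shape: (5, 216, 86, 102)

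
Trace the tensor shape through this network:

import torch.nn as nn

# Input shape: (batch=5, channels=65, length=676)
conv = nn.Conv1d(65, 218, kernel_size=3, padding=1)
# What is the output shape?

Input shape: (5, 65, 676)
Output shape: (5, 218, 676)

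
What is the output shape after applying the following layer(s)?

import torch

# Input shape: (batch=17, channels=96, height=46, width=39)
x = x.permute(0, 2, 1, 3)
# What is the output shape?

Input shape: (17, 96, 46, 39)
Output shape: (17, 46, 96, 39)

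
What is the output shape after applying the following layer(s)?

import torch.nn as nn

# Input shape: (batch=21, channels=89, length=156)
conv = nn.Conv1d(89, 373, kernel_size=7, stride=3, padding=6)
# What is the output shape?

Input shape: (21, 89, 156)
Output shape: (21, 373, 54)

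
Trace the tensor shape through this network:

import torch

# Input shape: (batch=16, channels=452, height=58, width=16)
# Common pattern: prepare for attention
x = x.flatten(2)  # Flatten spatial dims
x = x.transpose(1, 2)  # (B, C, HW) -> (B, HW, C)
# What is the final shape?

Input shape: (16, 452, 58, 16)
  -> after flatten(2): (16, 452, 928)
Output shape: (16, 928, 452)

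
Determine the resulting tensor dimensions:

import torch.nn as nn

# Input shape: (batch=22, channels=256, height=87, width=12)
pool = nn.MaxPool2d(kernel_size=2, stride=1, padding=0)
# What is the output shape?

Input shape: (22, 256, 87, 12)
Output shape: (22, 256, 86, 11)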